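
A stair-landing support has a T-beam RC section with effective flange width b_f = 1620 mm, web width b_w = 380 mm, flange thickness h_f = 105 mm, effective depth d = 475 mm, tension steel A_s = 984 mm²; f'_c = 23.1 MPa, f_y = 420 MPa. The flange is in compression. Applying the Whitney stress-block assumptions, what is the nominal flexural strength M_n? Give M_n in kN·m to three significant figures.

M_n ≈ 194 kN·m

Tension: T = A_s f_y = 984 × 420 = 413280 N.
Try a within the flange: a = T/(0.85 f'_c b_f) = 413280/(0.85 × 23.1 × 1620) = 12.99 mm.
Since a = 12.99 ≤ h_f = 105 mm, the stress block lies entirely in the flange; analyse as a rectangular beam of width b_f.
M_n = T(d − a/2) = 413280 × (475 − 6.495) = 193.62 × 10⁶ N·mm.
M_n = 193.62 kN·m.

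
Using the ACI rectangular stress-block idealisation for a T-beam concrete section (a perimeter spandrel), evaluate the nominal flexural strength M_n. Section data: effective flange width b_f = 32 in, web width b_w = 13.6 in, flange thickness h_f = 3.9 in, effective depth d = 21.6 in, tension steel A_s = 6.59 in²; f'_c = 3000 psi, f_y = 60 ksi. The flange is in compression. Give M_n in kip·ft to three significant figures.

Tension: T = A_s f_y = 6.59 × 60 = 395.4 kips.
Try a within the flange: a = T/(0.85 f'_c b_f) = 395.4/(0.85 × 3 × 32) = 4.846 in.
a = 4.846 > h_f = 3.9 in: the block extends into the web. Split into flange-overhang and web parts.
C_f = 0.85 f'_c (b_f − b_w) h_f = 0.85 × 3 × (32 − 13.6) × 3.9 = 183.0 kips.
Remaining web compression depth: a_w = (T − C_f)/(0.85 f'_c b_w) = (395.4 − 183.0)/(0.85 × 3 × 13.6) = 6.125 in.
M_n = C_f(d − h_f/2) + (T − C_f)(d − a_w/2) = 183.0 × (21.6 − 1.95) + 212.4 × (21.6 − 3.0625) = 3596.0 + 3937.4 = 7533.4 kip·in.
M_n = 7533.4/12 = 627.78 kip·ft.

M_n ≈ 628 kip·ft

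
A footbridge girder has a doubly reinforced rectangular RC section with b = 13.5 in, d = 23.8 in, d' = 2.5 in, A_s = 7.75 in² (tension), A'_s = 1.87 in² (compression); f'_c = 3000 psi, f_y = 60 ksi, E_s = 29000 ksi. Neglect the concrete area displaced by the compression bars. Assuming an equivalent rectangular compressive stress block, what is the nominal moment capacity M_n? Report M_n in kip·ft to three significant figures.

M_n ≈ 748 kip·ft

Assume both steels yield.
a = (A_s − A'_s) f_y/(0.85 f'_c b) = (7.75 − 1.87) × 60/(0.85 × 3 × 13.5) = 10.248 in.
c = a/β₁ = 10.248/0.85 = 12.056 in; ε'_s = 0.003(c − d')/c = 0.0024 ≥ ε_y = 0.0021, so the compression steel yields.
M_n = (A_s − A'_s) f_y (d − a/2) + A'_s f_y (d − d') = 352.8 × (23.8 − 5.124) + 112.2 × (23.8 − 2.5) = 6588.9 + 2389.9 = 8978.8 kip·in = 8978.8/12 = 748.23 kip·ft.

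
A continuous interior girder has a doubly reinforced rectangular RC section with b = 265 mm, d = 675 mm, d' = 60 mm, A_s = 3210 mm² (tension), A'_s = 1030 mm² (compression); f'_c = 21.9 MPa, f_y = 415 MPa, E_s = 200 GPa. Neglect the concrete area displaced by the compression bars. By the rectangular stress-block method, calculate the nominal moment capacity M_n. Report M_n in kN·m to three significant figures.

M_n ≈ 791 kN·m

Assume both tension and compression steel yield.
Net tension couple steel: A_s − A'_s = 2180 mm².
a = (A_s − A'_s) f_y / (0.85 f'_c b) = 904700/(0.85 × 21.9 × 265) = 183.40 mm.
c = a/β₁ = 183.40/0.85 = 215.76 mm; ε'_s = 0.003(c − d')/c = 0.0022 ≥ f_y/E_s = 0.0021, so compression steel does yield.
M_n = (A_s − A'_s) f_y (d − a/2) + A'_s f_y (d − d') = [904700 × (675 − 91.7) + 427450 × (675 − 60)] × 10⁻⁶ = 527.71 + 262.88 = 790.59 kN·m.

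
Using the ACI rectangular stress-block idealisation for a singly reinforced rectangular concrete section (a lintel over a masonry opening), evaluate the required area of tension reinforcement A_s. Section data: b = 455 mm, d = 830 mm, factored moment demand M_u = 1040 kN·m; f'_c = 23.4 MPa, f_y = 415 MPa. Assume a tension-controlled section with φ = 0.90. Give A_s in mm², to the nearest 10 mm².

A_s ≈ 3740 mm²

M_n = M_u/φ = 1040/0.90 = 1155.56 kN·m.
With M_n = 0.85 f'_c a b (d − a/2), solve the quadratic for a:
a = d − √(d² − 2M_n/(0.85 f'_c b)) = 830 − √(830² − 2 × 1155.56×10⁶/(0.85 × 23.4 × 455)) = 171.57 mm.
A_s = 0.85 f'_c a b / f_y = 0.85 × 23.4 × 171.57 × 455 / 415 = 3741.4 mm².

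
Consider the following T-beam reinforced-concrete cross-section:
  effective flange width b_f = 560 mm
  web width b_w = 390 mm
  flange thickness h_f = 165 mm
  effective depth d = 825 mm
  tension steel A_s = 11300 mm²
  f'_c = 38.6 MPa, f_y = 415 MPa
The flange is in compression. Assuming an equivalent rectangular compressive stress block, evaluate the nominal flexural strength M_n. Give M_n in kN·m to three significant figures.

Tension: T = A_s f_y = 11300 × 415 = 4689500 N.
Try a within the flange: a = T/(0.85 f'_c b_f) = 4689500/(0.85 × 38.6 × 560) = 255.23 mm.
a = 255.23 > h_f = 165 mm: the block extends into the web. Split into flange-overhang and web parts.
C_f = 0.85 f'_c (b_f − b_w) h_f = 0.85 × 38.6 × (560 − 390) × 165 = 920321 N.
Remaining web compression depth: a_w = (T − C_f)/(0.85 f'_c b_w) = (4689500 − 920321)/(0.85 × 38.6 × 390) = 294.56 mm.
M_n = C_f(d − h_f/2) + (T − C_f)(d − a_w/2) = 920321 × (825 − 82.5) + 3769179 × (825 − 147.28) = 683.34 + 2554.45 = 3237.79 × 10⁶ N·mm.
M_n = 3237.79 kN·m.

M_n ≈ 3240 kN·m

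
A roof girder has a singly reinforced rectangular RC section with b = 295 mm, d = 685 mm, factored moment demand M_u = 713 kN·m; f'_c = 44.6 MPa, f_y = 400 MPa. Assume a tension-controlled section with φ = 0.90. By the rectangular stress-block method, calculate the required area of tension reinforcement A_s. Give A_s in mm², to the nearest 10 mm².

M_n = M_u/φ = 713/0.90 = 792.222 kN·m.
With M_n = 0.85 f'_c a b (d − a/2), solve the quadratic for a:
a = d − √(d² − 2M_n/(0.85 f'_c b)) = 685 − √(685² − 2 × 792.222×10⁶/(0.85 × 44.6 × 295)) = 112.68 mm.
A_s = 0.85 f'_c a b / f_y = 0.85 × 44.6 × 112.68 × 295 / 400 = 3150.4 mm².

A_s ≈ 3150 mm²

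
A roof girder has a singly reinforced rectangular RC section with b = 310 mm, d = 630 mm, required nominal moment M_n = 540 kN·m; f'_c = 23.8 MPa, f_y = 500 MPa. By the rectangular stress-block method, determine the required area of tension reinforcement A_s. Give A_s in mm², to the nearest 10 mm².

A_s ≈ 1960 mm²

With M_n = 0.85 f'_c a b (d − a/2), solve the quadratic for a:
a = d − √(d² − 2M_n/(0.85 f'_c b)) = 630 − √(630² − 2 × 540×10⁶/(0.85 × 23.8 × 310)) = 155.99 mm.
A_s = 0.85 f'_c a b / f_y = 0.85 × 23.8 × 155.99 × 310 / 500 = 1956.5 mm².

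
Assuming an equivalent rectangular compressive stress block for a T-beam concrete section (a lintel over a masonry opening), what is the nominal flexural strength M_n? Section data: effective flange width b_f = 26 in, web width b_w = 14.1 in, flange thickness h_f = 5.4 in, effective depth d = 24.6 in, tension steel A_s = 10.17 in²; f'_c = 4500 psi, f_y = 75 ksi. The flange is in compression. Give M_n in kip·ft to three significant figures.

Tension: T = A_s f_y = 10.17 × 75 = 762.75 kips.
Try a within the flange: a = T/(0.85 f'_c b_f) = 762.75/(0.85 × 4.5 × 26) = 7.670 in.
a = 7.670 > h_f = 5.4 in: the block extends into the web. Split into flange-overhang and web parts.
C_f = 0.85 f'_c (b_f − b_w) h_f = 0.85 × 4.5 × (26 − 14.1) × 5.4 = 245.8 kips.
Remaining web compression depth: a_w = (T − C_f)/(0.85 f'_c b_w) = (762.75 − 245.8)/(0.85 × 4.5 × 14.1) = 9.585 in.
M_n = C_f(d − h_f/2) + (T − C_f)(d − a_w/2) = 245.8 × (24.6 − 2.7) + 516.95 × (24.6 − 4.7925) = 5383.0 + 10239.5 = 15622.5 kip·in.
M_n = 15622.5/12 = 1301.88 kip·ft.

M_n ≈ 1300 kip·ft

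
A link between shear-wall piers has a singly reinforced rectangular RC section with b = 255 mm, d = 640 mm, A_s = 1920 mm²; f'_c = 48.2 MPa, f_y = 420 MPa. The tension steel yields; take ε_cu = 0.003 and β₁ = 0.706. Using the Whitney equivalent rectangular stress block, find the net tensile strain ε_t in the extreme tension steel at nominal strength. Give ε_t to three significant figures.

ε_t ≈ 0.0146

a = A_s f_y/(0.85 f'_c b) = 77.19 mm.
β₁ = 0.706, so c = a/β₁ = 77.19/0.706 = 109.33 mm.
From the linear strain diagram with ε_cu = 0.003: ε_t = 0.003 (d − c)/c = 0.003 × (640 − 109.33)/109.33 = 0.0146.
Since ε_t ≥ 0.005, the section is tension-controlled.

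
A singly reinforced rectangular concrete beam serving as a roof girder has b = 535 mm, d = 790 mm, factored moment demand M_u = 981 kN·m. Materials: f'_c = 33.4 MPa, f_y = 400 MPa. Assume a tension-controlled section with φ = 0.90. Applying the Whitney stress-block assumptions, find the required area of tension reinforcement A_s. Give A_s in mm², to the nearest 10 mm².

A_s ≈ 3670 mm²

M_n = M_u/φ = 981/0.90 = 1090 kN·m.
With M_n = 0.85 f'_c a b (d − a/2), solve the quadratic for a:
a = d − √(d² − 2M_n/(0.85 f'_c b)) = 790 − √(790² − 2 × 1090×10⁶/(0.85 × 33.4 × 535)) = 96.77 mm.
A_s = 0.85 f'_c a b / f_y = 0.85 × 33.4 × 96.77 × 535 / 400 = 3674.5 mm².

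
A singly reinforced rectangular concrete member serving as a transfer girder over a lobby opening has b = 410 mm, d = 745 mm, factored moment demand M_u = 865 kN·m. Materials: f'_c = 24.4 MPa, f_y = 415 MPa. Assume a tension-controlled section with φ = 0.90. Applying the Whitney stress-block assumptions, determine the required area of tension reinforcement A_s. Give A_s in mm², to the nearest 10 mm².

A_s ≈ 3510 mm²

M_n = M_u/φ = 865/0.90 = 961.111 kN·m.
With M_n = 0.85 f'_c a b (d − a/2), solve the quadratic for a:
a = d − √(d² − 2M_n/(0.85 f'_c b)) = 745 − √(745² − 2 × 961.111×10⁶/(0.85 × 24.4 × 410)) = 171.44 mm.
A_s = 0.85 f'_c a b / f_y = 0.85 × 24.4 × 171.44 × 410 / 415 = 3512.8 mm².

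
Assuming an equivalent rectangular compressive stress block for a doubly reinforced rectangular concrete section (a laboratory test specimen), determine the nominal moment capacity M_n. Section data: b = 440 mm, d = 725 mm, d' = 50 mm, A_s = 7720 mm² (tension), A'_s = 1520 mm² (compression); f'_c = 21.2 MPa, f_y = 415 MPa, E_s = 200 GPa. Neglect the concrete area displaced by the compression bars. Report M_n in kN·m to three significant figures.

Assume both tension and compression steel yield.
Net tension couple steel: A_s − A'_s = 6200 mm².
a = (A_s − A'_s) f_y / (0.85 f'_c b) = 2573000/(0.85 × 21.2 × 440) = 324.51 mm.
c = a/β₁ = 324.51/0.85 = 381.78 mm; ε'_s = 0.003(c − d')/c = 0.0026 ≥ f_y/E_s = 0.0021, so compression steel does yield.
M_n = (A_s − A'_s) f_y (d − a/2) + A'_s f_y (d − d') = [2573000 × (725 − 162.255) + 630800 × (725 − 50)] × 10⁻⁶ = 1447.94 + 425.79 = 1873.73 kN·m.

M_n ≈ 1870 kN·m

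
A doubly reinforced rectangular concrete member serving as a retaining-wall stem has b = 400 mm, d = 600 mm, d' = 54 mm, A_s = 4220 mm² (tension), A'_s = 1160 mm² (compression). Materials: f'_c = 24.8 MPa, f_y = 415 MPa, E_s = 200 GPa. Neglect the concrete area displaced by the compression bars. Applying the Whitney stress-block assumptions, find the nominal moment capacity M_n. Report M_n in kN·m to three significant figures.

M_n ≈ 929 kN·m

Assume both tension and compression steel yield.
Net tension couple steel: A_s − A'_s = 3060 mm².
a = (A_s − A'_s) f_y / (0.85 f'_c b) = 1269900/(0.85 × 24.8 × 400) = 150.60 mm.
c = a/β₁ = 150.60/0.85 = 177.18 mm; ε'_s = 0.003(c − d')/c = 0.0021 ≥ f_y/E_s = 0.0021, so compression steel does yield.
M_n = (A_s − A'_s) f_y (d − a/2) + A'_s f_y (d − d') = [1269900 × (600 − 75.3) + 481400 × (600 − 54)] × 10⁻⁶ = 666.32 + 262.84 = 929.16 kN·m.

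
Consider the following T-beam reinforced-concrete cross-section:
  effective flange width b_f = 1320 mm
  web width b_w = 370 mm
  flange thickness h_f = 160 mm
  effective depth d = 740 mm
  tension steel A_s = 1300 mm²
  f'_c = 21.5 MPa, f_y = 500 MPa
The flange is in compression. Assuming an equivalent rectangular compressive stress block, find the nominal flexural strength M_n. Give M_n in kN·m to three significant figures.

Tension: T = A_s f_y = 1300 × 500 = 650000 N.
Try a within the flange: a = T/(0.85 f'_c b_f) = 650000/(0.85 × 21.5 × 1320) = 26.95 mm.
Since a = 26.95 ≤ h_f = 160 mm, the stress block lies entirely in the flange; analyse as a rectangular beam of width b_f.
M_n = T(d − a/2) = 650000 × (740 − 13.475) = 472.24 × 10⁶ N·mm.
M_n = 472.24 kN·m.

M_n ≈ 472 kN·m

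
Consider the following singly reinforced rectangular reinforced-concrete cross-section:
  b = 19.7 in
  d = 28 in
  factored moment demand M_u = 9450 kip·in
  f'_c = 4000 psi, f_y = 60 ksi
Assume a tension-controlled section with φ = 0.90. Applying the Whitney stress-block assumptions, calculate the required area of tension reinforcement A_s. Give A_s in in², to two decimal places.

A_s ≈ 7.04 in²

M_n = M_u/φ = 9450/0.90 = 10500 kip·in.
From M_n = 0.85 f'_c a b (d − a/2):
a = d − √(d² − 2M_n/(0.85 f'_c b)) = 28 − √(28² − 2 × 10500/(0.85 × 4 × 19.7)) = 6.310 in.
A_s = 0.85 f'_c a b / f_y = 0.85 × 4 × 6.310 × 19.7 / 60 = 7.044 in².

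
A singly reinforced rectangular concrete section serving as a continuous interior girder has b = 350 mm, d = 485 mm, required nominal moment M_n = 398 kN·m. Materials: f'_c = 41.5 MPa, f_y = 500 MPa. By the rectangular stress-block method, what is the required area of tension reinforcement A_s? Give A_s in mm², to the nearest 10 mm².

A_s ≈ 1770 mm²

With M_n = 0.85 f'_c a b (d − a/2), solve the quadratic for a:
a = d − √(d² − 2M_n/(0.85 f'_c b)) = 485 − √(485² − 2 × 398×10⁶/(0.85 × 41.5 × 350)) = 71.78 mm.
A_s = 0.85 f'_c a b / f_y = 0.85 × 41.5 × 71.78 × 350 / 500 = 1772.4 mm².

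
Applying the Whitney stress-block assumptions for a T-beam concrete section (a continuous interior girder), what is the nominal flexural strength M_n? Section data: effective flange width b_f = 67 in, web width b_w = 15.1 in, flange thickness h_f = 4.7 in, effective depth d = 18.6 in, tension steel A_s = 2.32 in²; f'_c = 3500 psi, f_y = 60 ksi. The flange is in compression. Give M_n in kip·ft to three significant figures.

Tension: T = A_s f_y = 2.32 × 60 = 139.2 kips.
Try a within the flange: a = T/(0.85 f'_c b_f) = 139.2/(0.85 × 3.5 × 67) = 0.698 in.
Since a = 0.698 ≤ h_f = 4.7 in, the stress block lies entirely in the flange; analyse as a rectangular beam of width b_f.
M_n = T(d − a/2) = 139.2 × (18.6 − 0.349) = 2540.5 kip·in.
M_n = 2540.5/12 = 211.71 kip·ft.

M_n ≈ 212 kip·ft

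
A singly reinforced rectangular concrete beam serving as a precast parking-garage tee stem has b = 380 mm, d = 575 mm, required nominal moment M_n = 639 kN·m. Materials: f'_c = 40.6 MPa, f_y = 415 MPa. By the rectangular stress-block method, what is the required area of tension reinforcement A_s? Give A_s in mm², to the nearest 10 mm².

With M_n = 0.85 f'_c a b (d − a/2), solve the quadratic for a:
a = d − √(d² − 2M_n/(0.85 f'_c b)) = 575 − √(575² − 2 × 639×10⁶/(0.85 × 40.6 × 380)) = 92.12 mm.
A_s = 0.85 f'_c a b / f_y = 0.85 × 40.6 × 92.12 × 380 / 415 = 2910.9 mm².

A_s ≈ 2910 mm²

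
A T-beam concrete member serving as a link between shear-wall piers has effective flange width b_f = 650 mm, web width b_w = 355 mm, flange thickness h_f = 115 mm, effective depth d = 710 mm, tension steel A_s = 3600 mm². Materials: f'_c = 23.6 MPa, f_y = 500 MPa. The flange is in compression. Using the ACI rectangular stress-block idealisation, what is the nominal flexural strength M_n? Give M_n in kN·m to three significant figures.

Tension: T = A_s f_y = 3600 × 500 = 1800000 N.
Try a within the flange: a = T/(0.85 f'_c b_f) = 1800000/(0.85 × 23.6 × 650) = 138.05 mm.
a = 138.05 > h_f = 115 mm: the block extends into the web. Split into flange-overhang and web parts.
C_f = 0.85 f'_c (b_f − b_w) h_f = 0.85 × 23.6 × (650 − 355) × 115 = 680536 N.
Remaining web compression depth: a_w = (T − C_f)/(0.85 f'_c b_w) = (1800000 − 680536)/(0.85 × 23.6 × 355) = 157.20 mm.
M_n = C_f(d − h_f/2) + (T − C_f)(d − a_w/2) = 680536 × (710 − 57.5) + 1119464 × (710 − 78.6) = 444.05 + 706.83 = 1150.88 × 10⁶ N·mm.
M_n = 1150.88 kN·m.

M_n ≈ 1150 kN·m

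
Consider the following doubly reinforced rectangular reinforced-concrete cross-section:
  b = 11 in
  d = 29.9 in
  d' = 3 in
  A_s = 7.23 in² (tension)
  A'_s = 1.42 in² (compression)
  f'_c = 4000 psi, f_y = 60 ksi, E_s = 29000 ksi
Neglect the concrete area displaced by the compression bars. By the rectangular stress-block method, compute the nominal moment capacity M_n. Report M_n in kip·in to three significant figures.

Assume both steels yield.
a = (A_s − A'_s) f_y/(0.85 f'_c b) = (7.23 − 1.42) × 60/(0.85 × 4 × 11) = 9.321 in.
c = a/β₁ = 9.321/0.85 = 10.966 in; ε'_s = 0.003(c − d')/c = 0.0022 ≥ ε_y = 0.0021, so the compression steel yields.
M_n = (A_s − A'_s) f_y (d − a/2) + A'_s f_y (d − d') = 348.6 × (29.9 − 4.6605) + 85.2 × (29.9 − 3) = 8798.5 + 2291.9 = 11090.4 kip·in.

M_n ≈ 11100 kip·in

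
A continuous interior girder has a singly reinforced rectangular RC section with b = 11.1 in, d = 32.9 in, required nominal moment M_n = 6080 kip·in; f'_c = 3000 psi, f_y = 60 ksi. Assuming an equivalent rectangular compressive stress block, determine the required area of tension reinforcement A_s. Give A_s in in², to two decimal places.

A_s ≈ 3.47 in²

From M_n = 0.85 f'_c a b (d − a/2):
a = d − √(d² − 2M_n/(0.85 f'_c b)) = 32.9 − √(32.9² − 2 × 6080/(0.85 × 3 × 11.1)) = 7.350 in.
A_s = 0.85 f'_c a b / f_y = 0.85 × 3 × 7.350 × 11.1 / 60 = 3.467 in².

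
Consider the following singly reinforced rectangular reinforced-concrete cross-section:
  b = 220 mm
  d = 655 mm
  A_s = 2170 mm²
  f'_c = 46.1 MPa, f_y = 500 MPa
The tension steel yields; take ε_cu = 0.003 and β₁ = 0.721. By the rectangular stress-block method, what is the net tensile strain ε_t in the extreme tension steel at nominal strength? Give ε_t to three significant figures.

ε_t ≈ 0.00826

a = A_s f_y/(0.85 f'_c b) = 125.86 mm.
β₁ = 0.721, so c = a/β₁ = 125.86/0.721 = 174.56 mm.
From the linear strain diagram with ε_cu = 0.003: ε_t = 0.003 (d − c)/c = 0.003 × (655 − 174.56)/174.56 = 0.00826.
Since ε_t ≥ 0.005, the section is tension-controlled.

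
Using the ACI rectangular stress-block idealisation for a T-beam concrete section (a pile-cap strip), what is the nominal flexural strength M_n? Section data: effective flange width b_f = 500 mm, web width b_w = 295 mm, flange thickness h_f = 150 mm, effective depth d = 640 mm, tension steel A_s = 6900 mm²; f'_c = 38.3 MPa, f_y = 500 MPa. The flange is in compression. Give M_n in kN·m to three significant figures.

Tension: T = A_s f_y = 6900 × 500 = 3450000 N.
Try a within the flange: a = T/(0.85 f'_c b_f) = 3450000/(0.85 × 38.3 × 500) = 211.95 mm.
a = 211.95 > h_f = 150 mm: the block extends into the web. Split into flange-overhang and web parts.
C_f = 0.85 f'_c (b_f − b_w) h_f = 0.85 × 38.3 × (500 − 295) × 150 = 1001066 N.
Remaining web compression depth: a_w = (T − C_f)/(0.85 f'_c b_w) = (3450000 − 1001066)/(0.85 × 38.3 × 295) = 255.00 mm.
M_n = C_f(d − h_f/2) + (T − C_f)(d − a_w/2) = 1001066 × (640 − 75) + 2448934 × (640 − 127.5) = 565.60 + 1255.08 = 1820.68 × 10⁶ N·mm.
M_n = 1820.68 kN·m.

M_n ≈ 1820 kN·m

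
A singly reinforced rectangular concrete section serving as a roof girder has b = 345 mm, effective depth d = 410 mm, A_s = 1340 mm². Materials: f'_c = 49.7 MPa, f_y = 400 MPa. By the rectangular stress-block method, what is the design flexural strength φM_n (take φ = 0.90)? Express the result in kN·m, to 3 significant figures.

T = A_s f_y = 1340 × 400 = 536000 N = 536 kN.
From C = T: a = T/(0.85 f'_c b) = 536000/(0.85 × 49.7 × 345) = 36.78 mm.
M_n = T(d − a/2) = 536 kN × (410 − 18.39) mm = 209.90 kN·m.
φM_n = 0.90 × 209.90 = 188.91 kN·m.

φM_n ≈ 189 kN·m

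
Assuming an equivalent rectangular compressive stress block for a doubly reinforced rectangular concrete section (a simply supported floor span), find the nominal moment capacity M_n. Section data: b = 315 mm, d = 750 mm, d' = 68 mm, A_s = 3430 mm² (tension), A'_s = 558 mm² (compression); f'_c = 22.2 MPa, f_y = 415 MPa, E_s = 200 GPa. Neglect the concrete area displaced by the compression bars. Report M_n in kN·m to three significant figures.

M_n ≈ 932 kN·m

Assume both tension and compression steel yield.
Net tension couple steel: A_s − A'_s = 2872 mm².
a = (A_s − A'_s) f_y / (0.85 f'_c b) = 1191880/(0.85 × 22.2 × 315) = 200.52 mm.
c = a/β₁ = 200.52/0.85 = 235.91 mm; ε'_s = 0.003(c − d')/c = 0.0021 ≥ f_y/E_s = 0.0021, so compression steel does yield.
M_n = (A_s − A'_s) f_y (d − a/2) + A'_s f_y (d − d') = [1191880 × (750 − 100.26) + 231570 × (750 − 68)] × 10⁻⁶ = 774.41 + 157.93 = 932.34 kN·m.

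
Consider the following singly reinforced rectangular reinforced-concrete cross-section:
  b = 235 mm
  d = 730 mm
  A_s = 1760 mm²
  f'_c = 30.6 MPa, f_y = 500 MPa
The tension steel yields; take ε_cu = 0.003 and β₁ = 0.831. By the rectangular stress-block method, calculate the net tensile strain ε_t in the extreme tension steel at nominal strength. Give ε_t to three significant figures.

a = A_s f_y/(0.85 f'_c b) = 143.97 mm.
β₁ = 0.831, so c = a/β₁ = 143.97/0.831 = 173.25 mm.
From the linear strain diagram with ε_cu = 0.003: ε_t = 0.003 (d − c)/c = 0.003 × (730 − 173.25)/173.25 = 0.00964.
Since ε_t ≥ 0.005, the section is tension-controlled.

ε_t ≈ 0.00964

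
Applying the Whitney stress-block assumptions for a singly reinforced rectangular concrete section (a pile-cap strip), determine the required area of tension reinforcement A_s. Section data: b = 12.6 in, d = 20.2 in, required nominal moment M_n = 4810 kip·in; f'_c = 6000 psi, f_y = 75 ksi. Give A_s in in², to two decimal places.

A_s ≈ 3.54 in²

From M_n = 0.85 f'_c a b (d − a/2):
a = d − √(d² − 2M_n/(0.85 f'_c b)) = 20.2 − √(20.2² − 2 × 4810/(0.85 × 6 × 12.6)) = 4.127 in.
A_s = 0.85 f'_c a b / f_y = 0.85 × 6 × 4.127 × 12.6 / 75 = 3.536 in².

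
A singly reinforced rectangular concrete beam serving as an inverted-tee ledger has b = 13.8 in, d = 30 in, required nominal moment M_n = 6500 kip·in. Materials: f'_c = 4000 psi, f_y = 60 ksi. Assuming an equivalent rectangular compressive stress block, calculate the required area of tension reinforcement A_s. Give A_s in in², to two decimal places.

From M_n = 0.85 f'_c a b (d − a/2):
a = d − √(d² − 2M_n/(0.85 f'_c b)) = 30 − √(30² − 2 × 6500/(0.85 × 4 × 13.8)) = 5.041 in.
A_s = 0.85 f'_c a b / f_y = 0.85 × 4 × 5.041 × 13.8 / 60 = 3.942 in².

A_s ≈ 3.94 in²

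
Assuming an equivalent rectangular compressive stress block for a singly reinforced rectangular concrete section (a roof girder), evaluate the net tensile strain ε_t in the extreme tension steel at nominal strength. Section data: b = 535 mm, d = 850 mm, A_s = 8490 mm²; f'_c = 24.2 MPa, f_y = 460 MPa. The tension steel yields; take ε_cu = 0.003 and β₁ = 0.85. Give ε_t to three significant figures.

ε_t ≈ 0.00311

a = A_s f_y/(0.85 f'_c b) = 354.88 mm.
β₁ = 0.85, so c = a/β₁ = 354.88/0.85 = 417.51 mm.
From the linear strain diagram with ε_cu = 0.003: ε_t = 0.003 (d − c)/c = 0.003 × (850 − 417.51)/417.51 = 0.00311.
ε_t < 0.004 — the section is over-reinforced for flexure under ACI limits.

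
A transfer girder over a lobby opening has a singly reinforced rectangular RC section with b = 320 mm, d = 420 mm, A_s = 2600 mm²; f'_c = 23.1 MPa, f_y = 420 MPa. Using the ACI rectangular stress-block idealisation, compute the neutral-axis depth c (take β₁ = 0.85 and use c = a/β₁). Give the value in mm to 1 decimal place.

T = A_s f_y = 2600 × 420 = 1092000 N = 1092 kN.
Setting C = 0.85 f'_c a b equal to T: a = 1092000/(0.85 × 23.1 × 320) = 173.797 mm.
With β₁ = 0.85, c = a/β₁ = 173.797/0.85 = 204.5 mm.

c ≈ 204.5 mm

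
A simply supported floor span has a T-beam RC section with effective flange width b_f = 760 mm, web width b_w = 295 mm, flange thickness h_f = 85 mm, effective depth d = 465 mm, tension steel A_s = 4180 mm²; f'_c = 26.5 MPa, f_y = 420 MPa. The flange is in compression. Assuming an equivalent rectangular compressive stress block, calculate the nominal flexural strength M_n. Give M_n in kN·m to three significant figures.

Tension: T = A_s f_y = 4180 × 420 = 1755600 N.
Try a within the flange: a = T/(0.85 f'_c b_f) = 1755600/(0.85 × 26.5 × 760) = 102.55 mm.
a = 102.55 > h_f = 85 mm: the block extends into the web. Split into flange-overhang and web parts.
C_f = 0.85 f'_c (b_f − b_w) h_f = 0.85 × 26.5 × (760 − 295) × 85 = 890301 N.
Remaining web compression depth: a_w = (T − C_f)/(0.85 f'_c b_w) = (1755600 − 890301)/(0.85 × 26.5 × 295) = 130.22 mm.
M_n = C_f(d − h_f/2) + (T − C_f)(d − a_w/2) = 890301 × (465 − 42.5) + 865299 × (465 − 65.11) = 376.15 + 346.02 = 722.17 × 10⁶ N·mm.
M_n = 722.17 kN·m.

M_n ≈ 722 kN·m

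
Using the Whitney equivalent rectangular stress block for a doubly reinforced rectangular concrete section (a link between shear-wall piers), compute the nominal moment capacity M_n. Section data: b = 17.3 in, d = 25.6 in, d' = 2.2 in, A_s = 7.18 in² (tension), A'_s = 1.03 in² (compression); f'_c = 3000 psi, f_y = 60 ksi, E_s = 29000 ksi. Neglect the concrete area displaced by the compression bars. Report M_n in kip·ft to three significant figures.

Assume both steels yield.
a = (A_s − A'_s) f_y/(0.85 f'_c b) = (7.18 − 1.03) × 60/(0.85 × 3 × 17.3) = 8.365 in.
c = a/β₁ = 8.365/0.85 = 9.841 in; ε'_s = 0.003(c − d')/c = 0.0023 ≥ ε_y = 0.0021, so the compression steel yields.
M_n = (A_s − A'_s) f_y (d − a/2) + A'_s f_y (d − d') = 369 × (25.6 − 4.1825) + 61.8 × (25.6 − 2.2) = 7903.1 + 1446.1 = 9349.2 kip·in = 9349.2/12 = 779.10 kip·ft.

M_n ≈ 779 kip·ft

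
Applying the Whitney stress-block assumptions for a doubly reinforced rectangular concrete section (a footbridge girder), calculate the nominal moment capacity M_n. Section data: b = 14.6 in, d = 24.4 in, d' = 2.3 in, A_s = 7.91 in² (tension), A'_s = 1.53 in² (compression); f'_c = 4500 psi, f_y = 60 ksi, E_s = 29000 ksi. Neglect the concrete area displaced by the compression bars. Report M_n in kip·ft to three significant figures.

M_n ≈ 838 kip·ft

Assume both steels yield.
a = (A_s − A'_s) f_y/(0.85 f'_c b) = (7.91 − 1.53) × 60/(0.85 × 4.5 × 14.6) = 6.855 in.
c = a/β₁ = 6.855/0.825 = 8.309 in; ε'_s = 0.003(c − d')/c = 0.0022 ≥ ε_y = 0.0021, so the compression steel yields.
M_n = (A_s − A'_s) f_y (d − a/2) + A'_s f_y (d − d') = 382.8 × (24.4 − 3.4275) + 91.8 × (24.4 − 2.3) = 8028.3 + 2028.8 = 10057.1 kip·in = 10057.1/12 = 838.09 kip·ft.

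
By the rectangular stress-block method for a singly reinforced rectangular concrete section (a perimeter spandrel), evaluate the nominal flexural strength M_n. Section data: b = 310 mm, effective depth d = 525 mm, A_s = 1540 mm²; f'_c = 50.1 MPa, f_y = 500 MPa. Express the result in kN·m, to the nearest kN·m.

M_n ≈ 382 kN·m

T = A_s f_y = 1540 × 500 = 770000 N = 770 kN.
From C = T: a = T/(0.85 f'_c b) = 770000/(0.85 × 50.1 × 310) = 58.33 mm.
M_n = T(d − a/2) = 770 kN × (525 − 29.165) mm = 381.79 kN·m.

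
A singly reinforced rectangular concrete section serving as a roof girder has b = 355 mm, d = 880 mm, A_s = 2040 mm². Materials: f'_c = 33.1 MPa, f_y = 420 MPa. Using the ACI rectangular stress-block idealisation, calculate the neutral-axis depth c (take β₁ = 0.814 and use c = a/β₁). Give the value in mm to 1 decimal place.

c ≈ 105.4 mm

T = A_s f_y = 2040 × 420 = 856800 N = 856.8 kN.
Setting C = 0.85 f'_c a b equal to T: a = 856800/(0.85 × 33.1 × 355) = 85.784 mm.
With β₁ = 0.814, c = a/β₁ = 85.784/0.814 = 105.4 mm.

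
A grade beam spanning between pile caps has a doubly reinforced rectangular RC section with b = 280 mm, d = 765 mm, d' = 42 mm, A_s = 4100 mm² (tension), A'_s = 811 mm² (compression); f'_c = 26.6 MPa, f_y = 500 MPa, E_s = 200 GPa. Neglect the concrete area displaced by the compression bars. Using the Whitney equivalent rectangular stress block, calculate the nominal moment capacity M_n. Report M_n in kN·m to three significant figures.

M_n ≈ 1340 kN·m

Assume both tension and compression steel yield.
Net tension couple steel: A_s − A'_s = 3289 mm².
a = (A_s − A'_s) f_y / (0.85 f'_c b) = 1644500/(0.85 × 26.6 × 280) = 259.76 mm.
c = a/β₁ = 259.76/0.85 = 305.60 mm; ε'_s = 0.003(c − d')/c = 0.0026 ≥ f_y/E_s = 0.0025, so compression steel does yield.
M_n = (A_s − A'_s) f_y (d − a/2) + A'_s f_y (d − d') = [1644500 × (765 − 129.88) + 405500 × (765 − 42)] × 10⁻⁶ = 1044.45 + 293.18 = 1337.63 kN·m.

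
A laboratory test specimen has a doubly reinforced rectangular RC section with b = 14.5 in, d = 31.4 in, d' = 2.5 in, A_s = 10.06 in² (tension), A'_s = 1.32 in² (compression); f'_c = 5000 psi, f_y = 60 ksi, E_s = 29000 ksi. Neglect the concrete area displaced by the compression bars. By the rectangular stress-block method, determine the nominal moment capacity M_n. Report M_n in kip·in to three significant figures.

M_n ≈ 16500 kip·in

Assume both steels yield.
a = (A_s − A'_s) f_y/(0.85 f'_c b) = (10.06 − 1.32) × 60/(0.85 × 5 × 14.5) = 8.510 in.
c = a/β₁ = 8.510/0.8 = 10.638 in; ε'_s = 0.003(c − d')/c = 0.0023 ≥ ε_y = 0.0021, so the compression steel yields.
M_n = (A_s − A'_s) f_y (d − a/2) + A'_s f_y (d − d') = 524.4 × (31.4 − 4.255) + 79.2 × (31.4 − 2.5) = 14234.8 + 2288.9 = 16523.7 kip·in.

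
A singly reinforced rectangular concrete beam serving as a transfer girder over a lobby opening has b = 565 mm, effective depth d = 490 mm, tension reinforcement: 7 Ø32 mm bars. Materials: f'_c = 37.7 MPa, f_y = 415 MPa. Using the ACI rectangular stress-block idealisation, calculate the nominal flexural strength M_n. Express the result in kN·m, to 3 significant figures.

A_s = 7 × 804 = 5628 mm².
T = A_s f_y = 5628 × 415 = 2335620 N = 2335.62 kN.
From C = T: a = T/(0.85 f'_c b) = 2335620/(0.85 × 37.7 × 565) = 129.00 mm.
M_n = T(d − a/2) = 2335.62 kN × (490 − 64.5) mm = 993.81 kN·m.

M_n ≈ 994 kN·m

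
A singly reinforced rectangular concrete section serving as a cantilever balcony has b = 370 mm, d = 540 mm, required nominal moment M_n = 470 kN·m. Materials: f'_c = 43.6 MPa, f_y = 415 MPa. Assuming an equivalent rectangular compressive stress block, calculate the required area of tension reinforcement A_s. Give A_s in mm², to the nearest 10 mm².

A_s ≈ 2240 mm²

With M_n = 0.85 f'_c a b (d − a/2), solve the quadratic for a:
a = d − √(d² − 2M_n/(0.85 f'_c b)) = 540 − √(540² − 2 × 470×10⁶/(0.85 × 43.6 × 370)) = 67.72 mm.
A_s = 0.85 f'_c a b / f_y = 0.85 × 43.6 × 67.72 × 370 / 415 = 2237.6 mm².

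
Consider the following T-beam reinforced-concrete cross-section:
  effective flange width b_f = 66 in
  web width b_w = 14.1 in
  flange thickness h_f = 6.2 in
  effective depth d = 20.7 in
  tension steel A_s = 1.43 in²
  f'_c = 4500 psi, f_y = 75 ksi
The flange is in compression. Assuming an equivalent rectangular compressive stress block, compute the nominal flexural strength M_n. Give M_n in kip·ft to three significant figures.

M_n ≈ 183 kip·ft

Tension: T = A_s f_y = 1.43 × 75 = 107.25 kips.
Try a within the flange: a = T/(0.85 f'_c b_f) = 107.25/(0.85 × 4.5 × 66) = 0.425 in.
Since a = 0.425 ≤ h_f = 6.2 in, the stress block lies entirely in the flange; analyse as a rectangular beam of width b_f.
M_n = T(d − a/2) = 107.25 × (20.7 − 0.2125) = 2197.3 kip·in.
M_n = 2197.3/12 = 183.11 kip·ft.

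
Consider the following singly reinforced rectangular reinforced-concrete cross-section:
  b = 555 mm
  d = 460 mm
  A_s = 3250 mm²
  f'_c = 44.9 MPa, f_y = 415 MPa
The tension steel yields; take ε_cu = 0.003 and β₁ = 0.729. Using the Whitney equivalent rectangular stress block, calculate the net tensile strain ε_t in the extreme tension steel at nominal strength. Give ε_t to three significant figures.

ε_t ≈ 0.0128

a = A_s f_y/(0.85 f'_c b) = 63.68 mm.
β₁ = 0.729, so c = a/β₁ = 63.68/0.729 = 87.35 mm.
From the linear strain diagram with ε_cu = 0.003: ε_t = 0.003 (d − c)/c = 0.003 × (460 − 87.35)/87.35 = 0.0128.
Since ε_t ≥ 0.005, the section is tension-controlled.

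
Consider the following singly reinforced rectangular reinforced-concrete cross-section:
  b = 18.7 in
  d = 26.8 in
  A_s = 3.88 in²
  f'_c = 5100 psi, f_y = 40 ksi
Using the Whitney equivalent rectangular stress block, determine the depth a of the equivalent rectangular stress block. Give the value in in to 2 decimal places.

a ≈ 1.91 in

T = A_s f_y = 3.88 × 40 = 155.2 kips.
a = T/(0.85 f'_c b) = 155.2/(0.85 × 5.1 × 18.7) = 1.91 in.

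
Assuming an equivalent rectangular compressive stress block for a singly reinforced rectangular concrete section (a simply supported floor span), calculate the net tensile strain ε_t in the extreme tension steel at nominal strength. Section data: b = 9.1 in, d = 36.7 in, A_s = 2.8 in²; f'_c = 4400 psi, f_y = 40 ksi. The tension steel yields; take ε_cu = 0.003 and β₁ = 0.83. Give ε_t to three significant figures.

a = A_s f_y/(0.85 f'_c b) = 3.291 in.
β₁ = 0.83, so c = a/β₁ = 3.291/0.83 = 3.965 in.
From the linear strain diagram with ε_cu = 0.003: ε_t = 0.003 (d − c)/c = 0.003 × (36.7 − 3.965)/3.965 = 0.0248.
Since ε_t ≥ 0.005, the section is tension-controlled.

ε_t ≈ 0.0248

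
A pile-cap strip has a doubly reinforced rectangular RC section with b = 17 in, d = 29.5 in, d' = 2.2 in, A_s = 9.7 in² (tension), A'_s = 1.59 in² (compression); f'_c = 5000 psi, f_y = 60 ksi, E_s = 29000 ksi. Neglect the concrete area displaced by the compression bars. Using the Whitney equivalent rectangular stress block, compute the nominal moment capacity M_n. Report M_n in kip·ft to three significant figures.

M_n ≈ 1280 kip·ft

Assume both steels yield.
a = (A_s − A'_s) f_y/(0.85 f'_c b) = (9.7 − 1.59) × 60/(0.85 × 5 × 17) = 6.735 in.
c = a/β₁ = 6.735/0.8 = 8.419 in; ε'_s = 0.003(c − d')/c = 0.0022 ≥ ε_y = 0.0021, so the compression steel yields.
M_n = (A_s − A'_s) f_y (d − a/2) + A'_s f_y (d − d') = 486.6 × (29.5 − 3.3675) + 95.4 × (29.5 − 2.2) = 12716.1 + 2604.4 = 15320.5 kip·in = 15320.5/12 = 1276.71 kip·ft.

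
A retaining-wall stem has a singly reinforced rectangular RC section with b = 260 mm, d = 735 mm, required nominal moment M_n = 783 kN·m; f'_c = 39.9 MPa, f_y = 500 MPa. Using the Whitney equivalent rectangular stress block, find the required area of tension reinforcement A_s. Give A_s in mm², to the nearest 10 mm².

A_s ≈ 2340 mm²

With M_n = 0.85 f'_c a b (d − a/2), solve the quadratic for a:
a = d − √(d² − 2M_n/(0.85 f'_c b)) = 735 − √(735² − 2 × 783×10⁶/(0.85 × 39.9 × 260)) = 132.81 mm.
A_s = 0.85 f'_c a b / f_y = 0.85 × 39.9 × 132.81 × 260 / 500 = 2342.2 mm².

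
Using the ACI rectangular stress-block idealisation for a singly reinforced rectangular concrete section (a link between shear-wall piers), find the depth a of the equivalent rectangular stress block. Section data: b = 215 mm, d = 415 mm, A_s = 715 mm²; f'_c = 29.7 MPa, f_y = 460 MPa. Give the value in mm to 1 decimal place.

T = A_s f_y = 715 × 460 = 328900 N = 328.9 kN.
Setting C = 0.85 f'_c a b equal to T: a = 328900/(0.85 × 29.7 × 215) = 60.6 mm.

a ≈ 60.6 mm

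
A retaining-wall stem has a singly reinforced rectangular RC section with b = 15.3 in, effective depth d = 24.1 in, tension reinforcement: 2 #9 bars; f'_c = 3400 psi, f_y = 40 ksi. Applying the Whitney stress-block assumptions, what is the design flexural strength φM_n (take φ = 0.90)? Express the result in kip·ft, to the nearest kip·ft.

φM_n ≈ 139 kip·ft

A_s = 2 × 1 = 2 in².
T = A_s f_y = 2 × 40 = 80 kips.
a = T/(0.85 f'_c b) = 80/(0.85 × 3.4 × 15.3) = 1.809 in.
M_n = T(d − a/2) = 80 × (24.1 − 0.9045) = 1855.6 kip·in = 1855.6/12 = 154.63 kip·ft.
φM_n = 0.90 × 154.63 = 139.17 kip·ft.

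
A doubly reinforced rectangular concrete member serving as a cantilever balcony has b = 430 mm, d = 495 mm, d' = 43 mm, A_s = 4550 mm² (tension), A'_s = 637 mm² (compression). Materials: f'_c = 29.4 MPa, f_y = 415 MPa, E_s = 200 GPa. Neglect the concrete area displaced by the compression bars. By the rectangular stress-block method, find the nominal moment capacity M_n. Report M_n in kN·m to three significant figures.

M_n ≈ 801 kN·m

Assume both tension and compression steel yield.
Net tension couple steel: A_s − A'_s = 3913 mm².
a = (A_s − A'_s) f_y / (0.85 f'_c b) = 1623895/(0.85 × 29.4 × 430) = 151.12 mm.
c = a/β₁ = 151.12/0.84 = 179.90 mm; ε'_s = 0.003(c − d')/c = 0.0023 ≥ f_y/E_s = 0.0021, so compression steel does yield.
M_n = (A_s − A'_s) f_y (d − a/2) + A'_s f_y (d − d') = [1623895 × (495 − 75.56) + 264355 × (495 − 43)] × 10⁻⁶ = 681.13 + 119.49 = 800.62 kN·m.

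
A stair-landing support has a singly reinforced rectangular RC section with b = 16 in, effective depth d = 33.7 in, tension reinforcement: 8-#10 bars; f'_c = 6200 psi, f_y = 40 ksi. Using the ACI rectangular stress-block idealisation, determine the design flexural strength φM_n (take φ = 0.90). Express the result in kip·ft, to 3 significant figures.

φM_n ≈ 954 kip·ft

A_s = 8 × 1.27 = 10.16 in².
T = A_s f_y = 10.16 × 40 = 406.4 kips.
a = T/(0.85 f'_c b) = 406.4/(0.85 × 6.2 × 16) = 4.820 in.
M_n = T(d − a/2) = 406.4 × (33.7 − 2.41) = 12716.3 kip·in = 12716.3/12 = 1059.69 kip·ft.
φM_n = 0.90 × 1059.69 = 953.72 kip·ft.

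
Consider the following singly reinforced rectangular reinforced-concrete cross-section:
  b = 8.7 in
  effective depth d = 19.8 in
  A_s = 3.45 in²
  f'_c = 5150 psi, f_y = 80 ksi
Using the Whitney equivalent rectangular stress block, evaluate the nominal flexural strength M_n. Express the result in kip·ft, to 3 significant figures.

M_n ≈ 372 kip·ft

T = A_s f_y = 3.45 × 80 = 276 kips.
a = T/(0.85 f'_c b) = 276/(0.85 × 5.15 × 8.7) = 7.247 in.
M_n = T(d − a/2) = 276 × (19.8 − 3.6235) = 4464.7 kip·in = 4464.7/12 = 372.06 kip·ft.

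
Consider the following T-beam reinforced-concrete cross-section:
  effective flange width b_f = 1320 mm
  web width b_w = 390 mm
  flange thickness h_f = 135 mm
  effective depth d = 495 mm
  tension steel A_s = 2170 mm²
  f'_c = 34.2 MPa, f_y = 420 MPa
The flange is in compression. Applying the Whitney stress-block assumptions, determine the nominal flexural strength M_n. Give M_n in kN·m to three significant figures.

Tension: T = A_s f_y = 2170 × 420 = 911400 N.
Try a within the flange: a = T/(0.85 f'_c b_f) = 911400/(0.85 × 34.2 × 1320) = 23.75 mm.
Since a = 23.75 ≤ h_f = 135 mm, the stress block lies entirely in the flange; analyse as a rectangular beam of width b_f.
M_n = T(d − a/2) = 911400 × (495 − 11.875) = 440.32 × 10⁶ N·mm.
M_n = 440.32 kN·m.

M_n ≈ 440 kN·m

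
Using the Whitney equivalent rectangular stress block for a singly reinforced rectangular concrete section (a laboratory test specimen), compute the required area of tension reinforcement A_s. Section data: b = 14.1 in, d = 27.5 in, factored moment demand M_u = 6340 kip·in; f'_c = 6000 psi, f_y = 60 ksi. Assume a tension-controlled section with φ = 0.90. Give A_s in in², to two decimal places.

M_n = M_u/φ = 6340/0.90 = 7044.44 kip·in.
From M_n = 0.85 f'_c a b (d − a/2):
a = d − √(d² − 2M_n/(0.85 f'_c b)) = 27.5 − √(27.5² − 2 × 7044.44/(0.85 × 6 × 14.1)) = 3.829 in.
A_s = 0.85 f'_c a b / f_y = 0.85 × 6 × 3.829 × 14.1 / 60 = 4.589 in².

A_s ≈ 4.59 in²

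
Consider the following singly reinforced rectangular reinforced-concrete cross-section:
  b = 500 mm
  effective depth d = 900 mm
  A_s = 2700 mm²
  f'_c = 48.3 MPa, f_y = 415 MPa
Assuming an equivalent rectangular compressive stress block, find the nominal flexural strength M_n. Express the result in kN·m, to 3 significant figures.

M_n ≈ 978 kN·m

T = A_s f_y = 2700 × 415 = 1120500 N = 1120.5 kN.
From C = T: a = T/(0.85 f'_c b) = 1120500/(0.85 × 48.3 × 500) = 54.59 mm.
M_n = T(d − a/2) = 1120.5 kN × (900 − 27.295) mm = 977.87 kN·m.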